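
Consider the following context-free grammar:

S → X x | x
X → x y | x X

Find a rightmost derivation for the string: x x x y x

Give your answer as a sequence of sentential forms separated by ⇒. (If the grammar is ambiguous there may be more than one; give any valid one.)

S ⇒ X x ⇒ x X x ⇒ x x X x ⇒ x x x y x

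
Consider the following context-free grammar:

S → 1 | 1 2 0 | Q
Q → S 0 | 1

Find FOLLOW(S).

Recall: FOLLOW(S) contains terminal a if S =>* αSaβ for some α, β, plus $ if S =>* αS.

We compute FOLLOW(S) using the standard algorithm.
FOLLOW(S) starts with {$}.
FIRST(Q) = {1}
FIRST(S) = {1}
FOLLOW(Q) = {$, 0}
FOLLOW(S) = {$, 0}
Therefore, FOLLOW(S) = {$, 0}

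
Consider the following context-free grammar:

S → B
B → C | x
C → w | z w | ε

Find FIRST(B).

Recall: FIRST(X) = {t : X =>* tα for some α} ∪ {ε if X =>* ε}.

We compute FIRST(B) using the standard algorithm.
FIRST(B) = {w, x, z, ε}
FIRST(C) = {w, z, ε}
FIRST(S) = {w, x, z, ε}
Therefore, FIRST(B) = {w, x, z, ε}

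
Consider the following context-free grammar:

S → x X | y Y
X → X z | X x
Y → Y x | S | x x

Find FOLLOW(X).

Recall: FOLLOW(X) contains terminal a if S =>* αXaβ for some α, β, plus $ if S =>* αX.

We compute FOLLOW(X) using the standard algorithm.
FOLLOW(S) starts with {$}.
FIRST(S) = {x, y}
FIRST(X) = {}
FIRST(Y) = {x, y}
FOLLOW(S) = {$, x}
FOLLOW(X) = {$, x, z}
FOLLOW(Y) = {$, x}
Therefore, FOLLOW(X) = {$, x, z}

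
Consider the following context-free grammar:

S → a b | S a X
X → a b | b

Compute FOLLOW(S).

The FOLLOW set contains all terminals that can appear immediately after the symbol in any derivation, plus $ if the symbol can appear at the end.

We compute FOLLOW(S) using the standard algorithm.
FOLLOW(S) starts with {$}.
FIRST(S) = {a}
FIRST(X) = {a, b}
FOLLOW(S) = {$, a}
FOLLOW(X) = {$, a}
Therefore, FOLLOW(S) = {$, a}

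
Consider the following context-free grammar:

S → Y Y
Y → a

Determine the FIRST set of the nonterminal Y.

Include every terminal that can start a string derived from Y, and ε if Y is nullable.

We compute FIRST(Y) using the standard algorithm.
FIRST(S) = {a}
FIRST(Y) = {a}
Therefore, FIRST(Y) = {a}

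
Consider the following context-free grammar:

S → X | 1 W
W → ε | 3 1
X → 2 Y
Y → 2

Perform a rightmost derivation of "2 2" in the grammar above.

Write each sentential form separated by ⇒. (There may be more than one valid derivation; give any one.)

S ⇒ X ⇒ 2 Y ⇒ 2 2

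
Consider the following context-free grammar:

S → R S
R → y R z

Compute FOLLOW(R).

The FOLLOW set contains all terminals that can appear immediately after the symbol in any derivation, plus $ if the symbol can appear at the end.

We compute FOLLOW(R) using the standard algorithm.
FOLLOW(S) starts with {$}.
FIRST(R) = {y}
FIRST(S) = {y}
FOLLOW(R) = {y, z}
FOLLOW(S) = {$}
Therefore, FOLLOW(R) = {y, z}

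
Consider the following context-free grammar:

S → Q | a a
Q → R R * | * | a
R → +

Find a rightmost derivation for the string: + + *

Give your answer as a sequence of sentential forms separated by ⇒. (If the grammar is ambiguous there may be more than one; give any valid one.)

S ⇒ Q ⇒ R R * ⇒ R + * ⇒ + + *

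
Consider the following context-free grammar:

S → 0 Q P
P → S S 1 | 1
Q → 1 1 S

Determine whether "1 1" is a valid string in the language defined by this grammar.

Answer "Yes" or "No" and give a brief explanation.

No - no valid derivation exists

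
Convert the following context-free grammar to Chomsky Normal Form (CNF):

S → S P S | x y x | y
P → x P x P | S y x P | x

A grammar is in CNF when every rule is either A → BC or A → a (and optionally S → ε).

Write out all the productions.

TX → x; TY → y; S → y; P → x; S → S X0; X0 → P S; S → TX X1; X1 → TY TX; P → TX X2; X2 → P X3; X3 → TX P; P → S X4; X4 → TY X5; X5 → TX P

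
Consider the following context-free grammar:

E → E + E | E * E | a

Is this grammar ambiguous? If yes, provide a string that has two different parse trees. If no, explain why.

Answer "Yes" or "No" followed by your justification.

Yes - the string 'a * a * a * a + a' has two distinct leftmost derivations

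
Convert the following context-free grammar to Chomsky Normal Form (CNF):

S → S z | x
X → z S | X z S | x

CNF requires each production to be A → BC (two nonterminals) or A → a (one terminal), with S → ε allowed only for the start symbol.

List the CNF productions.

TZ → z; S → x; X → x; S → S TZ; X → TZ S; X → X X0; X0 → TZ S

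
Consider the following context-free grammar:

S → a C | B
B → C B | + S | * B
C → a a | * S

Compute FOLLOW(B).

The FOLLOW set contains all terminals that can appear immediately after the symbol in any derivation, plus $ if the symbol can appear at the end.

We compute FOLLOW(B) using the standard algorithm.
FOLLOW(S) starts with {$}.
FIRST(B) = {*, +, a}
FIRST(C) = {*, a}
FIRST(S) = {*, +, a}
FOLLOW(B) = {$, *, +, a}
FOLLOW(C) = {$, *, +, a}
FOLLOW(S) = {$, *, +, a}
Therefore, FOLLOW(B) = {$, *, +, a}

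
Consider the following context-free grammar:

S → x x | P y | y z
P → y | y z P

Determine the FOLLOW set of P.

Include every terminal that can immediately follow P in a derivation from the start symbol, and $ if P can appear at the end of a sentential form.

We compute FOLLOW(P) using the standard algorithm.
FOLLOW(S) starts with {$}.
FIRST(P) = {y}
FIRST(S) = {x, y}
FOLLOW(P) = {y}
FOLLOW(S) = {$}
Therefore, FOLLOW(P) = {y}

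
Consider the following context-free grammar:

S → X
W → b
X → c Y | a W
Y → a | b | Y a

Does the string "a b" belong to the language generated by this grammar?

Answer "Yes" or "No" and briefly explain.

Yes - a valid derivation exists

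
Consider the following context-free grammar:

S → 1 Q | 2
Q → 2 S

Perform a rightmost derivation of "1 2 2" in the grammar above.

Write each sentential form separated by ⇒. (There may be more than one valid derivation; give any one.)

S ⇒ 1 Q ⇒ 1 2 S ⇒ 1 2 2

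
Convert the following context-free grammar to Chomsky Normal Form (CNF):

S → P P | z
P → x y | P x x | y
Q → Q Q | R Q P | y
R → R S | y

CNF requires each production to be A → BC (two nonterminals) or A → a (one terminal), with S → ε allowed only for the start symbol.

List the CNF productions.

S → z; TX → x; TY → y; P → y; Q → y; R → y; S → P P; P → TX TY; P → P X0; X0 → TX TX; Q → Q Q; Q → R X1; X1 → Q P; R → R S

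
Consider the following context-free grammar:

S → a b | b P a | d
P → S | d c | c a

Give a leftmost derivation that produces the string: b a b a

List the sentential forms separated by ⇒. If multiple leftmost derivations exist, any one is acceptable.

S ⇒ b P a ⇒ b S a ⇒ b a b a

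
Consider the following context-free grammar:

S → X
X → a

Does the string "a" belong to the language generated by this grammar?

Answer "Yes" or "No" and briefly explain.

Yes - a valid derivation exists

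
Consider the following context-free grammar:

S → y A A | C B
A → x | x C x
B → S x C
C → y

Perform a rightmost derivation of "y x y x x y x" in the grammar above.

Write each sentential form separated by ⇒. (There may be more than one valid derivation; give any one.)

S ⇒ y A A ⇒ y A x C x ⇒ y A x y x ⇒ y x C x x y x ⇒ y x y x x y x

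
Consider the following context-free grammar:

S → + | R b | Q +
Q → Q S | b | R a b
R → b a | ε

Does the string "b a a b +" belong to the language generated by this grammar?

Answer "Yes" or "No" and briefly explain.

Yes - a valid derivation exists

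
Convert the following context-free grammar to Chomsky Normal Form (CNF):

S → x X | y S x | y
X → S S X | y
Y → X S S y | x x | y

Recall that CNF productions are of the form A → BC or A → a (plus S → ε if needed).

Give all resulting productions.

TX → x; TY → y; S → y; X → y; Y → y; S → TX X; S → TY X0; X0 → S TX; X → S X1; X1 → S X; Y → X X2; X2 → S X3; X3 → S TY; Y → TX TX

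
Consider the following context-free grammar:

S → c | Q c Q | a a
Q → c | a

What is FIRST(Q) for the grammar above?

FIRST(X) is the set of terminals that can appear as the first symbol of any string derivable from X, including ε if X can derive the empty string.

We compute FIRST(Q) using the standard algorithm.
FIRST(Q) = {a, c}
FIRST(S) = {a, c}
Therefore, FIRST(Q) = {a, c}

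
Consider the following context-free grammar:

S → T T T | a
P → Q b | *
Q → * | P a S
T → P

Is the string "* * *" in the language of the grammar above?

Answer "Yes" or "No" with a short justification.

Yes - a valid derivation exists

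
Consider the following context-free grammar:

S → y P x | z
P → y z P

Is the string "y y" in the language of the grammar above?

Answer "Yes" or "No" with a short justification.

No - no valid derivation exists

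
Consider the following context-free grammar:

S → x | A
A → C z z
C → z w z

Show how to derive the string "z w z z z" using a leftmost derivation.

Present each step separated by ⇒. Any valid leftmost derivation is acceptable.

S ⇒ A ⇒ C z z ⇒ z w z z z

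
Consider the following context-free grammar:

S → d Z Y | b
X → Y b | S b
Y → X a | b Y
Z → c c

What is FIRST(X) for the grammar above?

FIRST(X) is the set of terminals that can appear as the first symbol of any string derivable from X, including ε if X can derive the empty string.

We compute FIRST(X) using the standard algorithm.
FIRST(S) = {b, d}
FIRST(X) = {b, d}
FIRST(Y) = {b, d}
FIRST(Z) = {c}
Therefore, FIRST(X) = {b, d}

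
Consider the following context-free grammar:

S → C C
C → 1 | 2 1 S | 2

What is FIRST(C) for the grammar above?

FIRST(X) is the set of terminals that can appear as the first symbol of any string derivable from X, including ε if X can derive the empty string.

We compute FIRST(C) using the standard algorithm.
FIRST(C) = {1, 2}
FIRST(S) = {1, 2}
Therefore, FIRST(C) = {1, 2}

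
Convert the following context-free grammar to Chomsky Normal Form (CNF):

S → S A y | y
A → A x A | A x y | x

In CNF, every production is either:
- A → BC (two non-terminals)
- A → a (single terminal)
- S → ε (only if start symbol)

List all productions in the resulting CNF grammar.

TY → y; S → y; TX → x; A → x; S → S X0; X0 → A TY; A → A X1; X1 → TX A; A → A X2; X2 → TX TY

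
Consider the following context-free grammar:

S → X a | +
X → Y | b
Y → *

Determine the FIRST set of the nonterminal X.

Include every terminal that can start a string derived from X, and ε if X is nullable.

We compute FIRST(X) using the standard algorithm.
FIRST(S) = {*, +, b}
FIRST(X) = {*, b}
FIRST(Y) = {*}
Therefore, FIRST(X) = {*, b}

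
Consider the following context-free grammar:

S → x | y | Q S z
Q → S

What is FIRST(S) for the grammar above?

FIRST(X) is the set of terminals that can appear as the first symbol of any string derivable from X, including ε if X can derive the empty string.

We compute FIRST(S) using the standard algorithm.
FIRST(Q) = {x, y}
FIRST(S) = {x, y}
Therefore, FIRST(S) = {x, y}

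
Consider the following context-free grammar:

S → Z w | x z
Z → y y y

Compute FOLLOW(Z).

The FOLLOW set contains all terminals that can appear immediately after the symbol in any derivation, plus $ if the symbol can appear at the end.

We compute FOLLOW(Z) using the standard algorithm.
FOLLOW(S) starts with {$}.
FIRST(S) = {x, y}
FIRST(Z) = {y}
FOLLOW(S) = {$}
FOLLOW(Z) = {w}
Therefore, FOLLOW(Z) = {w}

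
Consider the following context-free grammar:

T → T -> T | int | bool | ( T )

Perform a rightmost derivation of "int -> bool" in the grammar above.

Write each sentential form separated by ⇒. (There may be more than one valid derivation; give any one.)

T ⇒ T -> T ⇒ T -> bool ⇒ int -> bool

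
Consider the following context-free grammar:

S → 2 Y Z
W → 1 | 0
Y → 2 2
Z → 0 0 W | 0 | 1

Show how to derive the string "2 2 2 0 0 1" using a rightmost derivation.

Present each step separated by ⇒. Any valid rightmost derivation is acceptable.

S ⇒ 2 Y Z ⇒ 2 Y 0 0 W ⇒ 2 Y 0 0 1 ⇒ 2 2 2 0 0 1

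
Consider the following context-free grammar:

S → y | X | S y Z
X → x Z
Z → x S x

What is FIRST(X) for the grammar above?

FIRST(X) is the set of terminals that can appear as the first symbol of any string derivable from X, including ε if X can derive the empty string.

We compute FIRST(X) using the standard algorithm.
FIRST(S) = {x, y}
FIRST(X) = {x}
FIRST(Z) = {x}
Therefore, FIRST(X) = {x}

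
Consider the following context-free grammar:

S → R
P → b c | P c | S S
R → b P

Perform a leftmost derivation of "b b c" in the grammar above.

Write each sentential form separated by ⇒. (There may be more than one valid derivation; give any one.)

S ⇒ R ⇒ b P ⇒ b b c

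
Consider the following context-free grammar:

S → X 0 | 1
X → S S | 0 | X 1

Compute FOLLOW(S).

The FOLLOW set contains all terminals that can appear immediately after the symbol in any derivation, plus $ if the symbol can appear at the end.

We compute FOLLOW(S) using the standard algorithm.
FOLLOW(S) starts with {$}.
FIRST(S) = {0, 1}
FIRST(X) = {0, 1}
FOLLOW(S) = {$, 0, 1}
FOLLOW(X) = {0, 1}
Therefore, FOLLOW(S) = {$, 0, 1}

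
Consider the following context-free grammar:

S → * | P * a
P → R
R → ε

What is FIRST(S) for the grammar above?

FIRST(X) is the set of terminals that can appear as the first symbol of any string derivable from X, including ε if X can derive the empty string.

We compute FIRST(S) using the standard algorithm.
FIRST(P) = {ε}
FIRST(R) = {ε}
FIRST(S) = {*}
Therefore, FIRST(S) = {*}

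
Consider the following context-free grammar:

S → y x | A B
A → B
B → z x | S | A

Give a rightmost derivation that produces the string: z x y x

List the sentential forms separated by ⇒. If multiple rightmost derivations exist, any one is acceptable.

S ⇒ A B ⇒ A S ⇒ A y x ⇒ B y x ⇒ z x y x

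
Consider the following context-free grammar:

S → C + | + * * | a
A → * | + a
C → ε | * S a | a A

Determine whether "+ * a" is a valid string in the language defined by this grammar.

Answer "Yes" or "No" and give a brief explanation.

No - no valid derivation exists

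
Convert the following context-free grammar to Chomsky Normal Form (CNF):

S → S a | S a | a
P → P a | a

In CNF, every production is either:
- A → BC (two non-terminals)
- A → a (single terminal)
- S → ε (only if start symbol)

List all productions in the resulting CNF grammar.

TA → a; S → a; P → a; S → S TA; S → S TA; P → P TA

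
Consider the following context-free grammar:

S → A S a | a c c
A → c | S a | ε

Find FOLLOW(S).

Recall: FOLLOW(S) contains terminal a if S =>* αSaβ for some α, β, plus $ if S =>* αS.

We compute FOLLOW(S) using the standard algorithm.
FOLLOW(S) starts with {$}.
FIRST(A) = {a, c, ε}
FIRST(S) = {a, c}
FOLLOW(A) = {a, c}
FOLLOW(S) = {$, a}
Therefore, FOLLOW(S) = {$, a}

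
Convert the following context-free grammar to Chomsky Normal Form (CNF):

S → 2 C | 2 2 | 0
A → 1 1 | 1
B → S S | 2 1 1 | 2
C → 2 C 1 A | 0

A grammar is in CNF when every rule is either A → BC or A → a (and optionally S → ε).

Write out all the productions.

T2 → 2; S → 0; T1 → 1; A → 1; B → 2; C → 0; S → T2 C; S → T2 T2; A → T1 T1; B → S S; B → T2 X0; X0 → T1 T1; C → T2 X1; X1 → C X2; X2 → T1 A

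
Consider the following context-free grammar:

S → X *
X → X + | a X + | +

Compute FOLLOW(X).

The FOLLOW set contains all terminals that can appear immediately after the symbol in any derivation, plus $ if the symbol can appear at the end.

We compute FOLLOW(X) using the standard algorithm.
FOLLOW(S) starts with {$}.
FIRST(S) = {+, a}
FIRST(X) = {+, a}
FOLLOW(S) = {$}
FOLLOW(X) = {*, +}
Therefore, FOLLOW(X) = {*, +}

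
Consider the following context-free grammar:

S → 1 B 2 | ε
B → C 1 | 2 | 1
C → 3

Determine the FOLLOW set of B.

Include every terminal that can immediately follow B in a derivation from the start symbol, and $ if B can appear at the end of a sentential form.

We compute FOLLOW(B) using the standard algorithm.
FOLLOW(S) starts with {$}.
FIRST(B) = {1, 2, 3}
FIRST(C) = {3}
FIRST(S) = {1, ε}
FOLLOW(B) = {2}
FOLLOW(C) = {1}
FOLLOW(S) = {$}
Therefore, FOLLOW(B) = {2}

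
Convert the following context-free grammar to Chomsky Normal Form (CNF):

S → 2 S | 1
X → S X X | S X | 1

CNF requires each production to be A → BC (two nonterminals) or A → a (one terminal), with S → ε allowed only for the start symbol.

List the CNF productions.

T2 → 2; S → 1; X → 1; S → T2 S; X → S X0; X0 → X X; X → S X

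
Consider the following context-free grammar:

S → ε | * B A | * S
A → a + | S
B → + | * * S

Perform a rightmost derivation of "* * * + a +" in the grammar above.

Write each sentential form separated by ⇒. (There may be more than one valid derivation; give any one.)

S ⇒ * S ⇒ * * S ⇒ * * * B A ⇒ * * * B a + ⇒ * * * + a +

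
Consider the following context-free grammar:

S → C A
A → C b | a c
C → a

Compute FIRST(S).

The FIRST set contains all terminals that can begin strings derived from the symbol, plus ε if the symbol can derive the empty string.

We compute FIRST(S) using the standard algorithm.
FIRST(A) = {a}
FIRST(C) = {a}
FIRST(S) = {a}
Therefore, FIRST(S) = {a}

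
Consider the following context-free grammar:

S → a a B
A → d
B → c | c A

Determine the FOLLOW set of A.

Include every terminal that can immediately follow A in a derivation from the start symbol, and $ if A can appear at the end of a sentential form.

We compute FOLLOW(A) using the standard algorithm.
FOLLOW(S) starts with {$}.
FIRST(A) = {d}
FIRST(B) = {c}
FIRST(S) = {a}
FOLLOW(A) = {$}
FOLLOW(B) = {$}
FOLLOW(S) = {$}
Therefore, FOLLOW(A) = {$}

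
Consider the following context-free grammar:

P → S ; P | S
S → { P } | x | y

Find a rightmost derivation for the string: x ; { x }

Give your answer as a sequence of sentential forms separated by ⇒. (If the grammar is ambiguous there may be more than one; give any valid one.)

P ⇒ S ; P ⇒ S ; S ⇒ S ; { P } ⇒ S ; { S } ⇒ S ; { x } ⇒ x ; { x }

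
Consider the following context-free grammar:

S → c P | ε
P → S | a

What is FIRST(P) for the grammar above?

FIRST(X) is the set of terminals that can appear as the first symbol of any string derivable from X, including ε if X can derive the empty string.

We compute FIRST(P) using the standard algorithm.
FIRST(P) = {a, c, ε}
FIRST(S) = {c, ε}
Therefore, FIRST(P) = {a, c, ε}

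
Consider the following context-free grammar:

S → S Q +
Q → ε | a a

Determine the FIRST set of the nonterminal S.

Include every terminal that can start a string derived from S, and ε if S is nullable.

We compute FIRST(S) using the standard algorithm.
FIRST(Q) = {a, ε}
FIRST(S) = {}
Therefore, FIRST(S) = {}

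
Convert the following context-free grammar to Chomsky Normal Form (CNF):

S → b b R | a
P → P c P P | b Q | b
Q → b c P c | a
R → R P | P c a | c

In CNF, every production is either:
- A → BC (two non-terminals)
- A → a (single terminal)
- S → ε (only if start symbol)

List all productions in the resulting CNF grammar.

TB → b; S → a; TC → c; P → b; Q → a; TA → a; R → c; S → TB X0; X0 → TB R; P → P X1; X1 → TC X2; X2 → P P; P → TB Q; Q → TB X3; X3 → TC X4; X4 → P TC; R → R P; R → P X5; X5 → TC TA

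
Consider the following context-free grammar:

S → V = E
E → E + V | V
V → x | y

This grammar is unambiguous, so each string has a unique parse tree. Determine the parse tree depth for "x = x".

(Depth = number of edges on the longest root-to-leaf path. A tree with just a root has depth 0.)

3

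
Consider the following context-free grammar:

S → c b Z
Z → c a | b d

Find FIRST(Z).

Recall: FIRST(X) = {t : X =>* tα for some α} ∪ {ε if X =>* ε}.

We compute FIRST(Z) using the standard algorithm.
FIRST(S) = {c}
FIRST(Z) = {b, c}
Therefore, FIRST(Z) = {b, c}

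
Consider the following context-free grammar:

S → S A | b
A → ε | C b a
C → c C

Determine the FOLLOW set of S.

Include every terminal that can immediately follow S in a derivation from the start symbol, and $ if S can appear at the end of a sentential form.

We compute FOLLOW(S) using the standard algorithm.
FOLLOW(S) starts with {$}.
FIRST(A) = {c, ε}
FIRST(C) = {c}
FIRST(S) = {b}
FOLLOW(A) = {$, c}
FOLLOW(C) = {b}
FOLLOW(S) = {$, c}
Therefore, FOLLOW(S) = {$, c}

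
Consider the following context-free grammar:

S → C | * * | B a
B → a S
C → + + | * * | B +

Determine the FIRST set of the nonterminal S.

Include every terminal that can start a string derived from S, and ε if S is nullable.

We compute FIRST(S) using the standard algorithm.
FIRST(B) = {a}
FIRST(C) = {*, +, a}
FIRST(S) = {*, +, a}
Therefore, FIRST(S) = {*, +, a}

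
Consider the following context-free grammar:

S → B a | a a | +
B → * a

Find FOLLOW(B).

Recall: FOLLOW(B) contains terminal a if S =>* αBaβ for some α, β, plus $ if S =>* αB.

We compute FOLLOW(B) using the standard algorithm.
FOLLOW(S) starts with {$}.
FIRST(B) = {*}
FIRST(S) = {*, +, a}
FOLLOW(B) = {a}
FOLLOW(S) = {$}
Therefore, FOLLOW(B) = {a}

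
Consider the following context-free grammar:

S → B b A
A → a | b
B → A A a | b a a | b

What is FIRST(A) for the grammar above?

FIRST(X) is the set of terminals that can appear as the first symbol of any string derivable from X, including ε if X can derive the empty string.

We compute FIRST(A) using the standard algorithm.
FIRST(A) = {a, b}
FIRST(B) = {a, b}
FIRST(S) = {a, b}
Therefore, FIRST(A) = {a, b}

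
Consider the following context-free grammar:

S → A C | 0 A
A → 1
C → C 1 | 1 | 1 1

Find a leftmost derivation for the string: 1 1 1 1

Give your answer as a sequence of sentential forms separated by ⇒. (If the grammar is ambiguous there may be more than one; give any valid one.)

S ⇒ A C ⇒ 1 C ⇒ 1 C 1 ⇒ 1 1 1 1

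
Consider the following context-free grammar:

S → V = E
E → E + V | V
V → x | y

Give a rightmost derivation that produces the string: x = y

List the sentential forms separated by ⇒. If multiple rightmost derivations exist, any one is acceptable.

S ⇒ V = E ⇒ V = V ⇒ V = y ⇒ x = y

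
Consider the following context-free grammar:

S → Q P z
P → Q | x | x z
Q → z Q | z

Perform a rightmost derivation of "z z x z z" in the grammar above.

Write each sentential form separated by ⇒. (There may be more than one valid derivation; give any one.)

S ⇒ Q P z ⇒ Q x z z ⇒ z Q x z z ⇒ z z x z z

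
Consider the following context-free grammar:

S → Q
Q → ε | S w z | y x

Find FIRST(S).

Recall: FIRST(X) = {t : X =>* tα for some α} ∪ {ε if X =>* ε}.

We compute FIRST(S) using the standard algorithm.
FIRST(Q) = {w, y, ε}
FIRST(S) = {w, y, ε}
Therefore, FIRST(S) = {w, y, ε}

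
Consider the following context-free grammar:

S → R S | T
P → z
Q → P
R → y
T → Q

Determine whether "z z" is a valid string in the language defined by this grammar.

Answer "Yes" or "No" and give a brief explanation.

No - no valid derivation exists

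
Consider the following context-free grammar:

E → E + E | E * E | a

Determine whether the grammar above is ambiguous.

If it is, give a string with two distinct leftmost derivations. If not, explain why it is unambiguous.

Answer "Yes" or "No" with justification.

Yes - the string 'a * a * a * a * a' has two distinct leftmost derivations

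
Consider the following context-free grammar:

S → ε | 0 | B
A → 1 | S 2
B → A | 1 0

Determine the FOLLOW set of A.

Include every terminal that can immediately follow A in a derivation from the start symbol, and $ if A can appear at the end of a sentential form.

We compute FOLLOW(A) using the standard algorithm.
FOLLOW(S) starts with {$}.
FIRST(A) = {0, 1, 2}
FIRST(B) = {0, 1, 2}
FIRST(S) = {0, 1, 2, ε}
FOLLOW(A) = {$, 2}
FOLLOW(B) = {$, 2}
FOLLOW(S) = {$, 2}
Therefore, FOLLOW(A) = {$, 2}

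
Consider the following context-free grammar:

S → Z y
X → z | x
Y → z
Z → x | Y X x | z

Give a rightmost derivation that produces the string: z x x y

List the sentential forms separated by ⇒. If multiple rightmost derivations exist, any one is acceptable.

S ⇒ Z y ⇒ Y X x y ⇒ Y x x y ⇒ z x x y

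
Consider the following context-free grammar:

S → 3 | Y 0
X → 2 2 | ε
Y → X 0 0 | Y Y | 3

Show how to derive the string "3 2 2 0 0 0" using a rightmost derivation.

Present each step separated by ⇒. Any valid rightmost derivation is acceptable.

S ⇒ Y 0 ⇒ Y Y 0 ⇒ Y X 0 0 0 ⇒ Y 2 2 0 0 0 ⇒ 3 2 2 0 0 0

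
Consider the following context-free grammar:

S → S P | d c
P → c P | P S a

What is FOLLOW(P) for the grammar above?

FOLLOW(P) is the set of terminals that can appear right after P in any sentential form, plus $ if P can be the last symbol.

We compute FOLLOW(P) using the standard algorithm.
FOLLOW(S) starts with {$}.
FIRST(P) = {c}
FIRST(S) = {d}
FOLLOW(P) = {$, a, c, d}
FOLLOW(S) = {$, a, c}
Therefore, FOLLOW(P) = {$, a, c, d}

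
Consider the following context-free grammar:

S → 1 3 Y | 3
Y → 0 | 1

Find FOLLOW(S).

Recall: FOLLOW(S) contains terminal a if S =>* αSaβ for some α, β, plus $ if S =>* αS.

We compute FOLLOW(S) using the standard algorithm.
FOLLOW(S) starts with {$}.
FIRST(S) = {1, 3}
FIRST(Y) = {0, 1}
FOLLOW(S) = {$}
FOLLOW(Y) = {$}
Therefore, FOLLOW(S) = {$}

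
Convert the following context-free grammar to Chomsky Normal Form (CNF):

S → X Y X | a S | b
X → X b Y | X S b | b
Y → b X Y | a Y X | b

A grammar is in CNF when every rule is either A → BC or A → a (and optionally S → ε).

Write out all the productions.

TA → a; S → b; TB → b; X → b; Y → b; S → X X0; X0 → Y X; S → TA S; X → X X1; X1 → TB Y; X → X X2; X2 → S TB; Y → TB X3; X3 → X Y; Y → TA X4; X4 → Y X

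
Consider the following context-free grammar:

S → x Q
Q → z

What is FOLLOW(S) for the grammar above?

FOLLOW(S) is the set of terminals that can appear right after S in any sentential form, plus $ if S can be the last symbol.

We compute FOLLOW(S) using the standard algorithm.
FOLLOW(S) starts with {$}.
FIRST(Q) = {z}
FIRST(S) = {x}
FOLLOW(Q) = {$}
FOLLOW(S) = {$}
Therefore, FOLLOW(S) = {$}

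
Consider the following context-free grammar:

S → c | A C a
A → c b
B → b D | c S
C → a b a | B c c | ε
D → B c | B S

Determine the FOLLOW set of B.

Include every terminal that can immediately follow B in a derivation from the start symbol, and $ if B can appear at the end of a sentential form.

We compute FOLLOW(B) using the standard algorithm.
FOLLOW(S) starts with {$}.
FIRST(A) = {c}
FIRST(B) = {b, c}
FIRST(C) = {a, b, c, ε}
FIRST(D) = {b, c}
FIRST(S) = {c}
FOLLOW(A) = {a, b, c}
FOLLOW(B) = {c}
FOLLOW(C) = {a}
FOLLOW(D) = {c}
FOLLOW(S) = {$, c}
Therefore, FOLLOW(B) = {c}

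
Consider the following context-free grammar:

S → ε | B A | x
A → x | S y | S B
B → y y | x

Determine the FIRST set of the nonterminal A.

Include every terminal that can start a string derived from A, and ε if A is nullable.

We compute FIRST(A) using the standard algorithm.
FIRST(A) = {x, y}
FIRST(B) = {x, y}
FIRST(S) = {x, y, ε}
Therefore, FIRST(A) = {x, y}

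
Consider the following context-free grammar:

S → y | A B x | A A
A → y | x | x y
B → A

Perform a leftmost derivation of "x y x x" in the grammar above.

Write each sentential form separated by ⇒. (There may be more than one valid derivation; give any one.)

S ⇒ A B x ⇒ x y B x ⇒ x y A x ⇒ x y x x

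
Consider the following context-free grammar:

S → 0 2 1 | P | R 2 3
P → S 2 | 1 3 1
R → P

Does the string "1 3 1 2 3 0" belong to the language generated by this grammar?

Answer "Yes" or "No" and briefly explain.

No - no valid derivation exists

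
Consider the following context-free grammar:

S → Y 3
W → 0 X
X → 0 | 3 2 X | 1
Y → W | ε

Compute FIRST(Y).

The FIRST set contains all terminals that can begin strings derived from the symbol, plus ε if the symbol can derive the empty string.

We compute FIRST(Y) using the standard algorithm.
FIRST(S) = {0, 3}
FIRST(W) = {0}
FIRST(X) = {0, 1, 3}
FIRST(Y) = {0, ε}
Therefore, FIRST(Y) = {0, ε}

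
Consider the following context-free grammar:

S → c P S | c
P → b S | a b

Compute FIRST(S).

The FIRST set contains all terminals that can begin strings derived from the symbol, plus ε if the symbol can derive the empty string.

We compute FIRST(S) using the standard algorithm.
FIRST(P) = {a, b}
FIRST(S) = {c}
Therefore, FIRST(S) = {c}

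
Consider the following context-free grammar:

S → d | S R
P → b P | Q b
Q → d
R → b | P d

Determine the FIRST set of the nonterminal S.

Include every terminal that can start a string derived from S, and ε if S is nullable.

We compute FIRST(S) using the standard algorithm.
FIRST(P) = {b, d}
FIRST(Q) = {d}
FIRST(R) = {b, d}
FIRST(S) = {d}
Therefore, FIRST(S) = {d}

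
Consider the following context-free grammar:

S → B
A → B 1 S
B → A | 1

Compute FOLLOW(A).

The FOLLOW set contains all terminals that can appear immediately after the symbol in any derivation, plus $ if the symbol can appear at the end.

We compute FOLLOW(A) using the standard algorithm.
FOLLOW(S) starts with {$}.
FIRST(A) = {1}
FIRST(B) = {1}
FIRST(S) = {1}
FOLLOW(A) = {$, 1}
FOLLOW(B) = {$, 1}
FOLLOW(S) = {$, 1}
Therefore, FOLLOW(A) = {$, 1}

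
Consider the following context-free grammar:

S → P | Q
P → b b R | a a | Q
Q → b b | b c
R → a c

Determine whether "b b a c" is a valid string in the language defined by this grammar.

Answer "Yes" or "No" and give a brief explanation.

Yes - a valid derivation exists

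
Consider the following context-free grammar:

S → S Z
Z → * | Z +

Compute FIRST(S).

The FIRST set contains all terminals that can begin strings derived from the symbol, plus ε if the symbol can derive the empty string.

We compute FIRST(S) using the standard algorithm.
FIRST(S) = {}
FIRST(Z) = {*}
Therefore, FIRST(S) = {}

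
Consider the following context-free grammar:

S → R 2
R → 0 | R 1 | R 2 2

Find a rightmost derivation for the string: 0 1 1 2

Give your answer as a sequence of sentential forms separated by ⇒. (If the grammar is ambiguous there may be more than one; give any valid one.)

S ⇒ R 2 ⇒ R 1 2 ⇒ R 1 1 2 ⇒ 0 1 1 2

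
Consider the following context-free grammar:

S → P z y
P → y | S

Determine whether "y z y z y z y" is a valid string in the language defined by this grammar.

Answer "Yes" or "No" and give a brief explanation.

Yes - a valid derivation exists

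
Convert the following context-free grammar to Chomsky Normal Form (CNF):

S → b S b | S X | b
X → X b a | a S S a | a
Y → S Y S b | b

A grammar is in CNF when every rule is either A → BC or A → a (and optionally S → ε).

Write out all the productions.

TB → b; S → b; TA → a; X → a; Y → b; S → TB X0; X0 → S TB; S → S X; X → X X1; X1 → TB TA; X → TA X2; X2 → S X3; X3 → S TA; Y → S X4; X4 → Y X5; X5 → S TB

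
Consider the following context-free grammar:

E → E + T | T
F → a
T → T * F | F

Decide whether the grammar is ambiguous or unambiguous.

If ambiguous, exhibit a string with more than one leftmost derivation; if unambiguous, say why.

Unambiguous - every string in the language has a unique leftmost derivation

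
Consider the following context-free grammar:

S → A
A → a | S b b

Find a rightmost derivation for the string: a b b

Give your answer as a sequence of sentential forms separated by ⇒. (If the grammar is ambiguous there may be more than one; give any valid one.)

S ⇒ A ⇒ S b b ⇒ A b b ⇒ a b b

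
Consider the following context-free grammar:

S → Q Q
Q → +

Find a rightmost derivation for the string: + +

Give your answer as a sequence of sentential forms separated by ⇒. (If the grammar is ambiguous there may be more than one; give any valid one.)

S ⇒ Q Q ⇒ Q + ⇒ + +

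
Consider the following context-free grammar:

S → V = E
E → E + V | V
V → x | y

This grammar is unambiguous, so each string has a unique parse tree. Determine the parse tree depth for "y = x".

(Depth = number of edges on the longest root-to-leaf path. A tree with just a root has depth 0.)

3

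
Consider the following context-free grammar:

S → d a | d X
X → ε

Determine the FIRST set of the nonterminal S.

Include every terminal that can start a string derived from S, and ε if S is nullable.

We compute FIRST(S) using the standard algorithm.
FIRST(S) = {d}
FIRST(X) = {ε}
Therefore, FIRST(S) = {d}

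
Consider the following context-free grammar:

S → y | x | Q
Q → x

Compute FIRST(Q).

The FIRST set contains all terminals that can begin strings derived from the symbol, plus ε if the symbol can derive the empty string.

We compute FIRST(Q) using the standard algorithm.
FIRST(Q) = {x}
FIRST(S) = {x, y}
Therefore, FIRST(Q) = {x}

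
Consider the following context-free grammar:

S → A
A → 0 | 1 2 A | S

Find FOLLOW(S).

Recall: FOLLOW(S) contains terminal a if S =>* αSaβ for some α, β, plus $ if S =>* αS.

We compute FOLLOW(S) using the standard algorithm.
FOLLOW(S) starts with {$}.
FIRST(A) = {0, 1}
FIRST(S) = {0, 1}
FOLLOW(A) = {$}
FOLLOW(S) = {$}
Therefore, FOLLOW(S) = {$}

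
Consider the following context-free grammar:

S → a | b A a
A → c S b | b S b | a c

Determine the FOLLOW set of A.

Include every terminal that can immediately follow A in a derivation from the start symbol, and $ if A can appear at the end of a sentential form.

We compute FOLLOW(A) using the standard algorithm.
FOLLOW(S) starts with {$}.
FIRST(A) = {a, b, c}
FIRST(S) = {a, b}
FOLLOW(A) = {a}
FOLLOW(S) = {$, b}
Therefore, FOLLOW(A) = {a}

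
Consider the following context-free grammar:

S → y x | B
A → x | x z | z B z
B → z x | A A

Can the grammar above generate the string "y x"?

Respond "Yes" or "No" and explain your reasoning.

Yes - a valid derivation exists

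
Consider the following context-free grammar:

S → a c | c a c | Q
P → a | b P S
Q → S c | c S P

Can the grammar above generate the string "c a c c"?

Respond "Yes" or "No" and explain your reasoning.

Yes - a valid derivation exists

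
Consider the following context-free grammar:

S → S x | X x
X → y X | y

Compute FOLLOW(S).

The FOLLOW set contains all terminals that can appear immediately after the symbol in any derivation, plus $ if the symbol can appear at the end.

We compute FOLLOW(S) using the standard algorithm.
FOLLOW(S) starts with {$}.
FIRST(S) = {y}
FIRST(X) = {y}
FOLLOW(S) = {$, x}
FOLLOW(X) = {x}
Therefore, FOLLOW(S) = {$, x}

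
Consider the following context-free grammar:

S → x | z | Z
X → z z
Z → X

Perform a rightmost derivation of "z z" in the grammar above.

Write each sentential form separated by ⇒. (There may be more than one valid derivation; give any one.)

S ⇒ Z ⇒ X ⇒ z z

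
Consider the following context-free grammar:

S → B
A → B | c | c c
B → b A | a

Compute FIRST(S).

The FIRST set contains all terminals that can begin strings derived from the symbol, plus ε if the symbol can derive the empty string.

We compute FIRST(S) using the standard algorithm.
FIRST(A) = {a, b, c}
FIRST(B) = {a, b}
FIRST(S) = {a, b}
Therefore, FIRST(S) = {a, b}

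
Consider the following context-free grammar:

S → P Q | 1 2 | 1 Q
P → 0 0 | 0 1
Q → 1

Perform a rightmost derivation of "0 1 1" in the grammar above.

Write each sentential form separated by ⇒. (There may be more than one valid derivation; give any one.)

S ⇒ P Q ⇒ P 1 ⇒ 0 1 1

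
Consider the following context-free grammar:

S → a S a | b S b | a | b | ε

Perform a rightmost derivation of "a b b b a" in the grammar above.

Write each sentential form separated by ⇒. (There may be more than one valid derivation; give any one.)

S ⇒ a S a ⇒ a b S b a ⇒ a b b b a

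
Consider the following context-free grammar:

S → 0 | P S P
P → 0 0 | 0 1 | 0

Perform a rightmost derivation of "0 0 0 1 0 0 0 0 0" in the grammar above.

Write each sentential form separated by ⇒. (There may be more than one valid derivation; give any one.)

S ⇒ P S P ⇒ P S 0 0 ⇒ P P S P 0 0 ⇒ P P S 0 0 0 0 ⇒ P P 0 0 0 0 0 ⇒ P 0 1 0 0 0 0 0 ⇒ 0 0 0 1 0 0 0 0 0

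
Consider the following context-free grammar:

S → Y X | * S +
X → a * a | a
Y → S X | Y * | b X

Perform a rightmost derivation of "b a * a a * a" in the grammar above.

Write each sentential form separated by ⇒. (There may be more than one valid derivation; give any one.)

S ⇒ Y X ⇒ Y a * a ⇒ b X a * a ⇒ b a * a a * a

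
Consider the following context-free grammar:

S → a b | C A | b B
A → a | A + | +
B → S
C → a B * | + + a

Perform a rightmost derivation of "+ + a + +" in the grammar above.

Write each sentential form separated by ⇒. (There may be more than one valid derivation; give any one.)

S ⇒ C A ⇒ C A + ⇒ C + + ⇒ + + a + +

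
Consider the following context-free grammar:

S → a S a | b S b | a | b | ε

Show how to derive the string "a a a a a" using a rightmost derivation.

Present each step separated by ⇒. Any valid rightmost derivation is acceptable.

S ⇒ a S a ⇒ a a S a a ⇒ a a a a a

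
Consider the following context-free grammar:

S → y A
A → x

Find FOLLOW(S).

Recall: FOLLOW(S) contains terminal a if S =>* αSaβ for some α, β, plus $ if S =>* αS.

We compute FOLLOW(S) using the standard algorithm.
FOLLOW(S) starts with {$}.
FIRST(A) = {x}
FIRST(S) = {y}
FOLLOW(A) = {$}
FOLLOW(S) = {$}
Therefore, FOLLOW(S) = {$}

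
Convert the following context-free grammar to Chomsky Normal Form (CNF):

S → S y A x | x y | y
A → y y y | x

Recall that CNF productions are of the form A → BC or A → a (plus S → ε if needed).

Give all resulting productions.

TY → y; TX → x; S → y; A → x; S → S X0; X0 → TY X1; X1 → A TX; S → TX TY; A → TY X2; X2 → TY TY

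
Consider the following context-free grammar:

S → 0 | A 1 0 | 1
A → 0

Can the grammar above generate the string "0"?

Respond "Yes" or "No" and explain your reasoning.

Yes - a valid derivation exists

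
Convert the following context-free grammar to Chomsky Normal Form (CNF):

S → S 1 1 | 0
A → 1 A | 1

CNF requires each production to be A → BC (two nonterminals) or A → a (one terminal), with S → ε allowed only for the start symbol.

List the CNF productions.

T1 → 1; S → 0; A → 1; S → S X0; X0 → T1 T1; A → T1 A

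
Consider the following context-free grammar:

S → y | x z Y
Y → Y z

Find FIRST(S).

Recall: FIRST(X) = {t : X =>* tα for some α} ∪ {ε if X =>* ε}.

We compute FIRST(S) using the standard algorithm.
FIRST(S) = {x, y}
FIRST(Y) = {}
Therefore, FIRST(S) = {x, y}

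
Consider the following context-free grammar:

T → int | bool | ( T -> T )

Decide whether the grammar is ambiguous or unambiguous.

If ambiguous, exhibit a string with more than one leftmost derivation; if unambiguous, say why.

Unambiguous - every string in the language has a unique leftmost derivation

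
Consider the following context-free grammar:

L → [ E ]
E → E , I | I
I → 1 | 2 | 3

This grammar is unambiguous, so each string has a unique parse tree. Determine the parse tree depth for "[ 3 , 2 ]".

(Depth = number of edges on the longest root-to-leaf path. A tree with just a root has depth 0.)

4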